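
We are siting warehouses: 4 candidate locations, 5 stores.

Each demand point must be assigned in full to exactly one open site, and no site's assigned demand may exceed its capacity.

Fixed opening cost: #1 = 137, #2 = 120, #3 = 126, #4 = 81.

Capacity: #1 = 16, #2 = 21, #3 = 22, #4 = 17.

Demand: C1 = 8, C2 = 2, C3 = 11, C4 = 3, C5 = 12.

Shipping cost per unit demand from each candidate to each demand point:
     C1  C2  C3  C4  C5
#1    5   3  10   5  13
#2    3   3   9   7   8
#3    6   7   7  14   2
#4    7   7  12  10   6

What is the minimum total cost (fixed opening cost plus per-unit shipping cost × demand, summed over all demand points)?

432

Open {#2, #4}; cheapest assignment that respects the capacities:
  #2 (cap 21, load 21): C1, C2, C3 — cost 8×3 + 2×3 + 11×9 = 129
  #4 (cap 17, load 15): C4, C5 — cost 3×10 + 12×6 = 102
  Shipping 231, fixed 201 → total 432.
  Any other capacity-feasible assignment to {#2, #4} ships for at least 231.
Compare {#2, #3}: its best feasible assignment gives total 441.
Compare {#3, #4}: its best feasible assignment gives total 448.
Every other set of open sites that can feasibly serve all demand totals ≥ 441 even under its best assignment. Minimum: 432.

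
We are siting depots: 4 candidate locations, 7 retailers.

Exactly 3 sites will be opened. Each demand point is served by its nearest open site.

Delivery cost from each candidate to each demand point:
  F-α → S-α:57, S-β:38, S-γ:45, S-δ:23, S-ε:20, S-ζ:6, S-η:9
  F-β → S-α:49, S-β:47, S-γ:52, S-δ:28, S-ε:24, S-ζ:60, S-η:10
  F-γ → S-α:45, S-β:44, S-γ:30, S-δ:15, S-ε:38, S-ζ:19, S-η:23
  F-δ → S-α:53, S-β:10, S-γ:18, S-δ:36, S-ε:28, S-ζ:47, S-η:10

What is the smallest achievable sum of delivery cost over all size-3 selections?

123

Open {F-α, F-γ, F-δ}.
  S-α→F-γ 45, S-β→F-δ 10, S-γ→F-δ 18, S-δ→F-γ 15, S-ε→F-α 20, S-ζ→F-α 6, S-η→F-α 9  ⇒ total 123.
Compare {F-α, F-β, F-δ}: total 135.
Compare {F-β, F-γ, F-δ}: total 141.
No size-3 selection does better; minimum is 123.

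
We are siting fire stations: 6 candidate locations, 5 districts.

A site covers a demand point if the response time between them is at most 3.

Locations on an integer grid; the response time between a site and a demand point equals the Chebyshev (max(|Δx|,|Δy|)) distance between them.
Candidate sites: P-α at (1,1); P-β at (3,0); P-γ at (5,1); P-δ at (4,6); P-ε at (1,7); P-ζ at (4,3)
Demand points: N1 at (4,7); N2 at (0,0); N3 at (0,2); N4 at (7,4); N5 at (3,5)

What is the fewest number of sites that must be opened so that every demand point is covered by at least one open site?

Coverage sets (demand points within 3 of each site):
  P-α: {N2, N3}
  P-β: {N2, N3}
  P-γ: {N4}
  P-δ: {N1, N4, N5}
  P-ε: {N1, N5}
  P-ζ: {N4, N5}
No single site covers all 5 demand points.
But {P-α, P-δ} covers everything, so the minimum is 2.

2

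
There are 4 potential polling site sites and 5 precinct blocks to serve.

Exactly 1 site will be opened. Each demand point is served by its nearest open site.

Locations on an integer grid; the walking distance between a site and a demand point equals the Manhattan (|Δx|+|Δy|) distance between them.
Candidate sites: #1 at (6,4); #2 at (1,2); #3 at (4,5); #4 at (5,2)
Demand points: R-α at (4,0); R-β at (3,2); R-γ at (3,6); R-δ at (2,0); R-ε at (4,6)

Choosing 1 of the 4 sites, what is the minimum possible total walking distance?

Open {#3}.
  R-α→#3 5, R-β→#3 4, R-γ→#3 2, R-δ→#3 7, R-ε→#3 1  ⇒ total 19.
Compare {#4}: total 21.
Compare {#2}: total 23.
No size-1 selection does better; minimum is 19.

19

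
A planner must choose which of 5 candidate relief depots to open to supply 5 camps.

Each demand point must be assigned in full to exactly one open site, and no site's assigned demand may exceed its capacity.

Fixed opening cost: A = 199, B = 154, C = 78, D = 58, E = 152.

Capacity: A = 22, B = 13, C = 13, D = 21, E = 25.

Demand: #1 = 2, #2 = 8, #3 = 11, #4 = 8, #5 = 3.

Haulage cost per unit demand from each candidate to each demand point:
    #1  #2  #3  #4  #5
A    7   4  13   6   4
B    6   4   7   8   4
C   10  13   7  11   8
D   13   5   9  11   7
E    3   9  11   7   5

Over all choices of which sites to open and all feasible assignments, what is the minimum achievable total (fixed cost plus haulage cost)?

Open {C, D}; cheapest assignment that respects the capacities:
  C (cap 13, load 13): #1, #3 — cost 2×10 + 11×7 = 97
  D (cap 21, load 19): #2, #4, #5 — cost 8×5 + 8×11 + 3×7 = 149
  Shipping 246, fixed 136 → total 382.
  Any other capacity-feasible assignment to {C, D} ships for at least 246.
Compare {D, E}: its best feasible assignment gives total 426.
Compare {B, D}: its best feasible assignment gives total 439.
Every other set of open sites that can feasibly serve all demand totals ≥ 426 even under its best assignment. Minimum: 382.

382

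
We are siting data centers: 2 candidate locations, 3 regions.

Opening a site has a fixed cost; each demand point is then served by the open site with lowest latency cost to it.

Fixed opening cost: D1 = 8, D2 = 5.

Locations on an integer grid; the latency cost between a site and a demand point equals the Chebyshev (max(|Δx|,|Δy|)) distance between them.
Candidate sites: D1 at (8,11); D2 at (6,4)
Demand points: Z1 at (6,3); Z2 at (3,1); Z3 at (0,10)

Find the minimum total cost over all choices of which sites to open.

15

Open {D2}: assign each demand point to its cheapest open site.
  Z1→D2 1, Z2→D2 3, Z3→D2 6
  latency cost 10, fixed 5 → total 15.
Compare {D1, D2}: latency cost 10 + fixed 13 = 23.
Compare {D1}: latency cost 26 + fixed 8 = 34.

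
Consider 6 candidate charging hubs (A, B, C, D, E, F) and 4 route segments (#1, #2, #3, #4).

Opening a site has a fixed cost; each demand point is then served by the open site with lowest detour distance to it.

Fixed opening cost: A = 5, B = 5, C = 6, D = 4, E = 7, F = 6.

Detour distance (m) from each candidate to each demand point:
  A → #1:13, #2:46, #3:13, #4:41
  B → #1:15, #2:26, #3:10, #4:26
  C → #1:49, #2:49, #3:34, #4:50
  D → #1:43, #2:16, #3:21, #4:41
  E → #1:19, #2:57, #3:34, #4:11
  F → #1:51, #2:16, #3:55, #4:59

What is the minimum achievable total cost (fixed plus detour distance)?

68

Open {B, D, E}: assign each demand point to its cheapest open site.
  #1→B 15, #2→D 16, #3→B 10, #4→E 11
  detour distance 52, fixed 16 → total 68.
Compare {A, D, E}: detour distance 53 + fixed 16 = 69.
Compare {B, E, F}: detour distance 52 + fixed 18 = 70.
Compare {A, E, F}: detour distance 53 + fixed 18 = 71.
All other subsets cost ≥ 69. Minimum total cost: 68.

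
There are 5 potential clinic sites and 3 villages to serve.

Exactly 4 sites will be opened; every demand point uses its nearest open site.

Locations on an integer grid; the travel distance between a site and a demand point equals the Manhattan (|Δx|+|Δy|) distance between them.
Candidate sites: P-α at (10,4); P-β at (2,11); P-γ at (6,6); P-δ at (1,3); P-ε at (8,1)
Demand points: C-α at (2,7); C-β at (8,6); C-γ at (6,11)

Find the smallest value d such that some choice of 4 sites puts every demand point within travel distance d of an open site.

4

Open {P-α, P-β, P-γ, P-δ}.
  Farthest demand point is C-α at travel distance 4 (to P-β); all others are ≤ 4.
With {P-α, P-β, P-γ, P-ε} the worst case is 4.
With {P-α, P-β, P-δ, P-ε} the worst case is 4.
No size-4 selection achieves below 4.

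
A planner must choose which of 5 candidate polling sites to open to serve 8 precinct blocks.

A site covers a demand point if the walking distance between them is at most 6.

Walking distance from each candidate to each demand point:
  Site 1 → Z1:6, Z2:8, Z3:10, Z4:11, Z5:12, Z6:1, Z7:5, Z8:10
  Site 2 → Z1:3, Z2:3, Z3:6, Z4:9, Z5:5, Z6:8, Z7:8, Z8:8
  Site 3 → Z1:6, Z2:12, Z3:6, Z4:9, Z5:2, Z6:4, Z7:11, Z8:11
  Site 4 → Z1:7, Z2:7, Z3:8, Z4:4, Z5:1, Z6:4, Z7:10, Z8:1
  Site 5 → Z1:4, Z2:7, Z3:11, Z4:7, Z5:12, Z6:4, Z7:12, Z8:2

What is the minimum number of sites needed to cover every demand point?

3

Coverage sets (demand points within 6 of each site):
  Site 1: {Z1, Z6, Z7}
  Site 2: {Z1, Z2, Z3, Z5}
  Site 3: {Z1, Z3, Z5, Z6}
  Site 4: {Z4, Z5, Z6, Z8}
  Site 5: {Z1, Z6, Z8}
No 2 sites suffice: every size-2 union leaves at least one demand point uncovered.
But {Site 1, Site 2, Site 4} covers everything, so the minimum is 3.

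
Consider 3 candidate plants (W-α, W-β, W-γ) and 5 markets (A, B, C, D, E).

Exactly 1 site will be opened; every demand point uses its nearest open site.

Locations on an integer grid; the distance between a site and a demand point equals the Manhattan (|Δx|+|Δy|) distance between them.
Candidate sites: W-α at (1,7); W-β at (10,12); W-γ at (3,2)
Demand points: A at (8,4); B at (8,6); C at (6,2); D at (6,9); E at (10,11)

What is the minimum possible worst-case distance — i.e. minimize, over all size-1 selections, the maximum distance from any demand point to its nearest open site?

Open {W-α}.
  Farthest demand point is E at distance 13 (to W-α); all others are ≤ 13.
With {W-β} the worst case is 14.
With {W-γ} the worst case is 16.
No size-1 selection achieves below 13.

13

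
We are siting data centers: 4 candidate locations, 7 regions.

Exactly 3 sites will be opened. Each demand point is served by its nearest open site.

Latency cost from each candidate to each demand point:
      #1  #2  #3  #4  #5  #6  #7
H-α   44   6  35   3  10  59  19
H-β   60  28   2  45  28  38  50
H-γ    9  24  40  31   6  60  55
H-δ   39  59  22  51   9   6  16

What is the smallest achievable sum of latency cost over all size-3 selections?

68

Open {H-α, H-γ, H-δ}.
  #1→H-γ 9, #2→H-α 6, #3→H-δ 22, #4→H-α 3, #5→H-γ 6, #6→H-δ 6, #7→H-δ 16  ⇒ total 68.
Compare {H-α, H-β, H-δ}: total 81.
Compare {H-α, H-β, H-γ}: total 83.
No size-3 selection does better; minimum is 68.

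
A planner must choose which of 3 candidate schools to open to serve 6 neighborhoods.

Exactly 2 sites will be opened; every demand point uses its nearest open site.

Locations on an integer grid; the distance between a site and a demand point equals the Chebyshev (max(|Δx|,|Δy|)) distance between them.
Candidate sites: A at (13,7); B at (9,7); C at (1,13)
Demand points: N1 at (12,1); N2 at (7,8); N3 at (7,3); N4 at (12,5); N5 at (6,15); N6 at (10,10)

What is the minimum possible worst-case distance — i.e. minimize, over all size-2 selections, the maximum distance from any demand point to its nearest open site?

Open {A, C}.
  Farthest demand point is N1 at distance 6 (to A); all others are ≤ 6.
With {B, C} the worst case is 6.
With {A, B} the worst case is 8.
No size-2 selection achieves below 6.

6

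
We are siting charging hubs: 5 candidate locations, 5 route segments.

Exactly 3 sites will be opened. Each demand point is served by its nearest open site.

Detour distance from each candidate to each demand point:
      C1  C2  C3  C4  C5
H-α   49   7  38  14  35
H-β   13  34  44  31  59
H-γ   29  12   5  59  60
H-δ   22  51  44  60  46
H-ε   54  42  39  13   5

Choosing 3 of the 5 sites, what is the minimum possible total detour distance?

Open {H-β, H-γ, H-ε}.
  C1→H-β 13, C2→H-γ 12, C3→H-γ 5, C4→H-ε 13, C5→H-ε 5  ⇒ total 48.
Compare {H-γ, H-δ, H-ε}: total 57.
Compare {H-α, H-γ, H-ε}: total 59.
No size-3 selection does better; minimum is 48.

48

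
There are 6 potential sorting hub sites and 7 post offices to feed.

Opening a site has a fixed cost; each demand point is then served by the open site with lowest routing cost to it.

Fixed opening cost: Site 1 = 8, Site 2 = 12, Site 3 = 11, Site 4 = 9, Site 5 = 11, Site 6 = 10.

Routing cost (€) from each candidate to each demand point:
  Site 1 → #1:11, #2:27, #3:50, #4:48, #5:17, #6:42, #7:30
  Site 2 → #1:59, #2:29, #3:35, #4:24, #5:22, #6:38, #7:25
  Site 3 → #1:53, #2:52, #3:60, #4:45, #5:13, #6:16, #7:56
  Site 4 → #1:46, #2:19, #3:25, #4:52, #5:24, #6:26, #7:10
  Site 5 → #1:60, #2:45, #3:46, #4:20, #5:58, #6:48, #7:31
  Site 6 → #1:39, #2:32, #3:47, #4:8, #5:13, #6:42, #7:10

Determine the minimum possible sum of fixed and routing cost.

139

Open {Site 1, Site 4, Site 6}: assign each demand point to its cheapest open site.
  #1→Site 1 11, #2→Site 4 19, #3→Site 4 25, #4→Site 6 8, #5→Site 6 13, #6→Site 4 26, #7→Site 4 10
  routing cost 112, fixed 27 → total 139.
Compare {Site 1, Site 3, Site 4, Site 6}: routing cost 102 + fixed 38 = 140.
Compare {Site 1, Site 4, Site 5, Site 6}: routing cost 112 + fixed 38 = 150.
Compare {Site 1, Site 2, Site 4, Site 6}: routing cost 112 + fixed 39 = 151.
All other subsets cost ≥ 140. Minimum total cost: 139.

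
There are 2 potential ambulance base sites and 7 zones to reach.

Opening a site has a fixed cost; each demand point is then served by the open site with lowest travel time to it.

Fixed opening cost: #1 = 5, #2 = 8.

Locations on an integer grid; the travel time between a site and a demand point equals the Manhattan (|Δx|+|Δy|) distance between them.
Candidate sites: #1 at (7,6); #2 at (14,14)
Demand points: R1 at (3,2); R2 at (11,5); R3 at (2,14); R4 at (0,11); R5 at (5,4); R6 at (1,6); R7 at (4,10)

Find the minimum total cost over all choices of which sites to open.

Open {#1}: assign each demand point to its cheapest open site.
  R1→#1 8, R2→#1 5, R3→#1 13, R4→#1 12, R5→#1 4, R6→#1 6, R7→#1 7
  travel time 55, fixed 5 → total 60.
Compare {#1, #2}: travel time 54 + fixed 13 = 67.
Compare {#2}: travel time 118 + fixed 8 = 126.

60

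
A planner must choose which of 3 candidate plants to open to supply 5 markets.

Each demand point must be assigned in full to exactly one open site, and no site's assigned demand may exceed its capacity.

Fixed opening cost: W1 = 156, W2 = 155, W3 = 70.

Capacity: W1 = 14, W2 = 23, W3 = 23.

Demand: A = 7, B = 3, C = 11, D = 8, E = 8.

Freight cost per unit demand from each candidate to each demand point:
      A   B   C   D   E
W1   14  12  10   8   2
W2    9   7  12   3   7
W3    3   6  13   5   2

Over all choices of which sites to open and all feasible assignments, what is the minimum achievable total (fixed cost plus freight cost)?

436

Open {W2, W3}; cheapest assignment that respects the capacities:
  W2 (cap 23, load 19): C, D — cost 11×12 + 8×3 = 156
  W3 (cap 23, load 18): A, B, E — cost 7×3 + 3×6 + 8×2 = 55
  Shipping 211, fixed 225 → total 436.
  Any other capacity-feasible assignment to {W2, W3} ships for at least 211.
Compare {W1, W3}: its best feasible assignment gives total 449.
Compare {W1, W2, W3}: its best feasible assignment gives total 570.
Every other set of open sites that can feasibly serve all demand totals ≥ 449 even under its best assignment. Minimum: 436.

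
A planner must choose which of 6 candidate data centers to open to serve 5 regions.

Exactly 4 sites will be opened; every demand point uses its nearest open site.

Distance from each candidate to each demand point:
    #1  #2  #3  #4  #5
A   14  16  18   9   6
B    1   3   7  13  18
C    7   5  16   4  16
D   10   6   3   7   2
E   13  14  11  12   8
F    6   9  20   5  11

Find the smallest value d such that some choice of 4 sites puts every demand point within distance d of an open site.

4

Open {A, B, C, D}.
  Farthest demand point is #4 at distance 4 (to C); all others are ≤ 4.
With {B, C, D, E} the worst case is 4.
With {B, C, D, F} the worst case is 4.
No size-4 selection achieves below 4.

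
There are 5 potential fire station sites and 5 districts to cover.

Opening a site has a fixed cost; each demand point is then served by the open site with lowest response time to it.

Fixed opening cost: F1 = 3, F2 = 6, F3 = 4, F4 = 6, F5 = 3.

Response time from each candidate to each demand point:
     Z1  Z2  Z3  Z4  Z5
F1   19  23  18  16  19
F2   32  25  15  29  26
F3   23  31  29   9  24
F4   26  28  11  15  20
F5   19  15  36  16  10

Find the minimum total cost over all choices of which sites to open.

Open {F3, F4, F5}: assign each demand point to its cheapest open site.
  Z1→F5 19, Z2→F5 15, Z3→F4 11, Z4→F3 9, Z5→F5 10
  response time 64, fixed 13 → total 77.
Compare {F4, F5}: response time 70 + fixed 9 = 79.
Compare {F1, F3, F4, F5}: response time 64 + fixed 16 = 80.
Compare {F1, F3, F5}: response time 71 + fixed 10 = 81.
All other subsets cost ≥ 79. Minimum total cost: 77.

77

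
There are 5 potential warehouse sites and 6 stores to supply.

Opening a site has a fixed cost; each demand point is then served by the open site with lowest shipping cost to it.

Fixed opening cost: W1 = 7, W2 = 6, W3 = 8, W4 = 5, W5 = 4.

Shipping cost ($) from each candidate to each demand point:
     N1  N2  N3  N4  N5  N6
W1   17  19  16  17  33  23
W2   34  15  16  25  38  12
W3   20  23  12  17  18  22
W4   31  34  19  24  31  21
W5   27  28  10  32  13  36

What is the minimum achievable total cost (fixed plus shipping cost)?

Open {W1, W2, W5}: assign each demand point to its cheapest open site.
  N1→W1 17, N2→W2 15, N3→W5 10, N4→W1 17, N5→W5 13, N6→W2 12
  shipping cost 84, fixed 17 → total 101.
Compare {W2, W3, W5}: shipping cost 87 + fixed 18 = 105.
Compare {W1, W2, W4, W5}: shipping cost 84 + fixed 22 = 106.
Compare {W2, W3}: shipping cost 94 + fixed 14 = 108.
All other subsets cost ≥ 105. Minimum total cost: 101.

101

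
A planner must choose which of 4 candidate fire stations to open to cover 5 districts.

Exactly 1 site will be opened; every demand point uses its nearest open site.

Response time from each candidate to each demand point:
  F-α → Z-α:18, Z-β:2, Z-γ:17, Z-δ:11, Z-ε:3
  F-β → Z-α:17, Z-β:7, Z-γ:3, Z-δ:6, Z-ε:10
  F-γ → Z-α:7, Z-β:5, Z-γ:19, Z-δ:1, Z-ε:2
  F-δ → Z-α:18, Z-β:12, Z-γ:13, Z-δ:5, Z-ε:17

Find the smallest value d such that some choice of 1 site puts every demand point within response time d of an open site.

Open {F-β}.
  Farthest demand point is Z-α at response time 17 (to F-β); all others are ≤ 17.
With {F-α} the worst case is 18.
With {F-δ} the worst case is 18.
No size-1 selection achieves below 17.

17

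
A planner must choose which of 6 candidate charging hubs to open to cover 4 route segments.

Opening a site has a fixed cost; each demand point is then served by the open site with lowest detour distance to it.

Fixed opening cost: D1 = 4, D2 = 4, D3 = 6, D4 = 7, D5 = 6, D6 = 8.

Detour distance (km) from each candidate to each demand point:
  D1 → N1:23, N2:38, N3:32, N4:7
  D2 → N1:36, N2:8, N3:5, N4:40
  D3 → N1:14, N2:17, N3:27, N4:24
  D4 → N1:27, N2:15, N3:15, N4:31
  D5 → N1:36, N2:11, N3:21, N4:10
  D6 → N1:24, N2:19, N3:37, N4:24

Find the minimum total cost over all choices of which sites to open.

48

Open {D1, D2, D3}: assign each demand point to its cheapest open site.
  N1→D3 14, N2→D2 8, N3→D2 5, N4→D1 7
  detour distance 34, fixed 14 → total 48.
Compare {D1, D2}: detour distance 43 + fixed 8 = 51.
Compare {D2, D3, D5}: detour distance 37 + fixed 16 = 53.
Compare {D1, D2, D3, D5}: detour distance 34 + fixed 20 = 54.
All other subsets cost ≥ 51. Minimum total cost: 48.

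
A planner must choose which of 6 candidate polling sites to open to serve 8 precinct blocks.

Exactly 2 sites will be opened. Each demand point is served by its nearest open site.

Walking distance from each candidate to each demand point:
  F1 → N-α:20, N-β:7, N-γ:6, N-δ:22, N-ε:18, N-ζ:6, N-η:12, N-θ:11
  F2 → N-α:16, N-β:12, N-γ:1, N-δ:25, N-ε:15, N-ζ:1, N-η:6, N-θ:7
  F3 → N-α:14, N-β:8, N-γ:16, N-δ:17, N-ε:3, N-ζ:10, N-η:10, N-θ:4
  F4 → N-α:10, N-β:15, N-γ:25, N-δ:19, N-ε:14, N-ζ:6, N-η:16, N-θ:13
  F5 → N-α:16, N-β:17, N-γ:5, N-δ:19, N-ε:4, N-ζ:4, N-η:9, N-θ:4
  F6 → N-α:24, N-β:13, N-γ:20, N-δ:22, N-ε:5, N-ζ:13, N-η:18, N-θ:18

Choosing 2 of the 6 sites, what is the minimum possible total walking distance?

54

Open {F2, F3}.
  N-α→F3 14, N-β→F3 8, N-γ→F2 1, N-δ→F3 17, N-ε→F3 3, N-ζ→F2 1, N-η→F2 6, N-θ→F3 4  ⇒ total 54.
Compare {F2, F5}: total 63.
Compare {F3, F5}: total 64.
No size-2 selection does better; minimum is 54.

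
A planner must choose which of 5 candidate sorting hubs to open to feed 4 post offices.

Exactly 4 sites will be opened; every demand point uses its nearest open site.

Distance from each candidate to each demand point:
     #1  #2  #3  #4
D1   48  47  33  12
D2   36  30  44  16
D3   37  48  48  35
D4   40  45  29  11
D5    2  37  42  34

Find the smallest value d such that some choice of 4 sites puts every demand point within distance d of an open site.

30

Open {D1, D2, D4, D5}.
  Farthest demand point is #2 at distance 30 (to D2); all others are ≤ 30.
With {D2, D3, D4, D5} the worst case is 30.
With {D1, D2, D3, D5} the worst case is 33.
No size-4 selection achieves below 30.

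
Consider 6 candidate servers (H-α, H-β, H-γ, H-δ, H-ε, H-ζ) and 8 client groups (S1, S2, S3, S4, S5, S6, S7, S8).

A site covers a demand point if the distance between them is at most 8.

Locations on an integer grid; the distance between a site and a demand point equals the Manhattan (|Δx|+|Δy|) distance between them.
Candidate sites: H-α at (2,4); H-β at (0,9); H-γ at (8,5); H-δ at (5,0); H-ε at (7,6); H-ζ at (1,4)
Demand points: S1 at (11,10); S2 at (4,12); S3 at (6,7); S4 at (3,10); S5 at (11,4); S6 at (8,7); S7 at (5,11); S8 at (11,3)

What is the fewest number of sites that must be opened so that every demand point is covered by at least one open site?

2

Coverage sets (demand points within 8 of each site):
  H-α: {S3, S4}
  H-β: {S2, S3, S4, S7}
  H-γ: {S1, S3, S5, S6, S8}
  H-δ: {S3}
  H-ε: {S1, S3, S4, S5, S6, S7, S8}
  H-ζ: {S3, S4}
No single site covers all 8 demand points.
But {H-β, H-γ} covers everything, so the minimum is 2.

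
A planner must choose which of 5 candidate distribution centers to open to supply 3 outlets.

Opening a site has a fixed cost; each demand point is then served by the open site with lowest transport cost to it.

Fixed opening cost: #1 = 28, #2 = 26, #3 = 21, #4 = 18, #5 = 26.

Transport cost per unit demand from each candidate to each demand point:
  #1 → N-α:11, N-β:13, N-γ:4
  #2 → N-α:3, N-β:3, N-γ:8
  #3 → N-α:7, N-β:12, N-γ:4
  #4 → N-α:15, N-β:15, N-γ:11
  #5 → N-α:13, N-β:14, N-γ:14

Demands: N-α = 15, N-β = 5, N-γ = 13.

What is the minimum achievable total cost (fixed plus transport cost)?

Open {#2, #3}: assign each demand point to its cheapest open site.
  N-α→#2 15×3=45, N-β→#2 5×3=15, N-γ→#3 13×4=52
  transport cost 112, fixed 47 → total 159.
Compare {#1, #2}: transport cost 112 + fixed 54 = 166.
Compare {#2, #3, #4}: transport cost 112 + fixed 65 = 177.
Compare {#1, #2, #4}: transport cost 112 + fixed 72 = 184.
All other subsets cost ≥ 166. Minimum total cost: 159.

159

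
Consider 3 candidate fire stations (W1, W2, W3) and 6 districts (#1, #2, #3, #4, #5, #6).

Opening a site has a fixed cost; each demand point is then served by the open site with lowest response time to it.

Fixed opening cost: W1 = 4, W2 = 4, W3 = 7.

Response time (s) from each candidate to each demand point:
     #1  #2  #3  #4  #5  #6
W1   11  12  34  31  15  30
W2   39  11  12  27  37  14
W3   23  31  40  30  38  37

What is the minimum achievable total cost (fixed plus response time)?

Open {W1, W2}: assign each demand point to its cheapest open site.
  #1→W1 11, #2→W2 11, #3→W2 12, #4→W2 27, #5→W1 15, #6→W2 14
  response time 90, fixed 8 → total 98.
Compare {W1, W2, W3}: response time 90 + fixed 15 = 105.
Compare {W2, W3}: response time 124 + fixed 11 = 135.
Compare {W1}: response time 133 + fixed 4 = 137.
All other subsets cost ≥ 105. Minimum total cost: 98.

98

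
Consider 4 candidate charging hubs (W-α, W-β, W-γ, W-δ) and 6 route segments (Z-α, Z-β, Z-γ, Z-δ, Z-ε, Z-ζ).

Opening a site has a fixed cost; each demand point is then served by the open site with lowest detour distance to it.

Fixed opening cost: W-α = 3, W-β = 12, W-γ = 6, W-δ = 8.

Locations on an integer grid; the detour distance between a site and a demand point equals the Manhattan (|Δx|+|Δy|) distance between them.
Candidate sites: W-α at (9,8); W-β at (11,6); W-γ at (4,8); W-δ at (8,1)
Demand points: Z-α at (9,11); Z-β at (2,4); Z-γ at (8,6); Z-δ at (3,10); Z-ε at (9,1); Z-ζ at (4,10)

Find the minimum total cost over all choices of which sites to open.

Open {W-α, W-γ}: assign each demand point to its cheapest open site.
  Z-α→W-α 3, Z-β→W-γ 6, Z-γ→W-α 3, Z-δ→W-γ 3, Z-ε→W-α 7, Z-ζ→W-γ 2
  detour distance 24, fixed 9 → total 33.
Compare {W-α, W-γ, W-δ}: detour distance 18 + fixed 17 = 35.
Compare {W-γ, W-δ}: detour distance 25 + fixed 14 = 39.
Compare {W-α}: detour distance 39 + fixed 3 = 42.
All other subsets cost ≥ 35. Minimum total cost: 33.

33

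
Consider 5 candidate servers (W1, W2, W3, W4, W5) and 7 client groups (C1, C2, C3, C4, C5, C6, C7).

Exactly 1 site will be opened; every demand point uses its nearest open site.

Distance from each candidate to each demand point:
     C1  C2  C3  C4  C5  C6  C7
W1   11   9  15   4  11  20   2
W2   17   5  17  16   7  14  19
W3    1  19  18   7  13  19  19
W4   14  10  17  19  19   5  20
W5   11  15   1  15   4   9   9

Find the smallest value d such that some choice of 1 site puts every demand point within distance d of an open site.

15

Open {W5}.
  Farthest demand point is C2 at distance 15 (to W5); all others are ≤ 15.
With {W2} the worst case is 19.
With {W3} the worst case is 19.
No size-1 selection achieves below 15.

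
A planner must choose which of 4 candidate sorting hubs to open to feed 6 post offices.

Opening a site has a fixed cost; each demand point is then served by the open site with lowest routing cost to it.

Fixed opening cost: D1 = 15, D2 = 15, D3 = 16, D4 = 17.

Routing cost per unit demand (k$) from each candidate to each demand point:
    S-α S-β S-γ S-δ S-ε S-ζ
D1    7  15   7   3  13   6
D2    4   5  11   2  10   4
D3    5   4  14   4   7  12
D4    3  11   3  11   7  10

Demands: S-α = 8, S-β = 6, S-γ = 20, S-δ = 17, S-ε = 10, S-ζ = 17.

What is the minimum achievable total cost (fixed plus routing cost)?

318

Open {D2, D4}: assign each demand point to its cheapest open site.
  S-α→D4 8×3=24, S-β→D2 6×5=30, S-γ→D4 20×3=60, S-δ→D2 17×2=34, S-ε→D4 10×7=70, S-ζ→D2 17×4=68
  routing cost 286, fixed 32 → total 318.
Compare {D2, D3, D4}: routing cost 280 + fixed 48 = 328.
Compare {D1, D2, D4}: routing cost 286 + fixed 47 = 333.
Compare {D1, D2, D3, D4}: routing cost 280 + fixed 63 = 343.
All other subsets cost ≥ 328. Minimum total cost: 318.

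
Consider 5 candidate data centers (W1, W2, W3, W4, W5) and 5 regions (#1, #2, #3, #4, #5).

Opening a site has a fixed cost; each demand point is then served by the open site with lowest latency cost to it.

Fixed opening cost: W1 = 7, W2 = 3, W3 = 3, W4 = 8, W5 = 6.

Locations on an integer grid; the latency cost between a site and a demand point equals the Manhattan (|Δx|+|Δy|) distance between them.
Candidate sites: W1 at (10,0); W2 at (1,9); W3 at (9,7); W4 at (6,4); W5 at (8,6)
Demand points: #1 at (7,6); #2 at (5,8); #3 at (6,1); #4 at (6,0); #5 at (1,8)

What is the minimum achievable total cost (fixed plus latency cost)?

27

Open {W2, W4}: assign each demand point to its cheapest open site.
  #1→W4 3, #2→W2 5, #3→W4 3, #4→W4 4, #5→W2 1
  latency cost 16, fixed 11 → total 27.
Compare {W2, W3, W4}: latency cost 16 + fixed 14 = 30.
Compare {W2, W5}: latency cost 22 + fixed 9 = 31.
Compare {W1, W2, W3}: latency cost 18 + fixed 13 = 31.
All other subsets cost ≥ 30. Minimum total cost: 27.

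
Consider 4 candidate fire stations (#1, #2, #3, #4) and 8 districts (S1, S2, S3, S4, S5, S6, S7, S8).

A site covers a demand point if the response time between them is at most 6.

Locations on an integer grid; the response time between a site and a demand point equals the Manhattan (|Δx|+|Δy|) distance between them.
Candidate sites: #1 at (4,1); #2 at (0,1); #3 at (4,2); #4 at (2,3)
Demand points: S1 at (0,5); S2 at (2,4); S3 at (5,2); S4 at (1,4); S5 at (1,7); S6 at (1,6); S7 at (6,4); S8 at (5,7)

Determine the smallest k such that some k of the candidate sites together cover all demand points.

2

Coverage sets (demand points within 6 of each site):
  #1: {S2, S3, S4, S7}
  #2: {S1, S2, S3, S4, S6}
  #3: {S2, S3, S4, S7, S8}
  #4: {S1, S2, S3, S4, S5, S6, S7}
No single site covers all 8 demand points.
But {#3, #4} covers everything, so the minimum is 2.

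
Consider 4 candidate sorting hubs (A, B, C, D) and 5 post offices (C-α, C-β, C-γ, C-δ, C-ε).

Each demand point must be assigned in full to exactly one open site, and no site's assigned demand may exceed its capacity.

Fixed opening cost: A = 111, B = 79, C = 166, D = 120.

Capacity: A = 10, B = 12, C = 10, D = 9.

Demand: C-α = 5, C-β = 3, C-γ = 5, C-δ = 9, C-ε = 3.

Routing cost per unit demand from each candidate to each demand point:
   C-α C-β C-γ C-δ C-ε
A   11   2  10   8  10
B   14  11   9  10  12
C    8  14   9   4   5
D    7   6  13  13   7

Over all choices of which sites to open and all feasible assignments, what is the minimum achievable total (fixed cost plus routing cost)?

512

Open {A, B, D}; cheapest assignment that respects the capacities:
  A (cap 10, load 8): C-β, C-γ — cost 3×2 + 5×10 = 56
  B (cap 12, load 9): C-δ — cost 9×10 = 90
  D (cap 9, load 8): C-α, C-ε — cost 5×7 + 3×7 = 56
  Shipping 202, fixed 310 → total 512.
  Any other capacity-feasible assignment to {A, B, D} ships for at least 202.
Compare {A, B, C}: its best feasible assignment gives total 534.
Compare {B, C, D}: its best feasible assignment gives total 535.
Every other set of open sites that can feasibly serve all demand totals ≥ 534 even under its best assignment. Minimum: 512.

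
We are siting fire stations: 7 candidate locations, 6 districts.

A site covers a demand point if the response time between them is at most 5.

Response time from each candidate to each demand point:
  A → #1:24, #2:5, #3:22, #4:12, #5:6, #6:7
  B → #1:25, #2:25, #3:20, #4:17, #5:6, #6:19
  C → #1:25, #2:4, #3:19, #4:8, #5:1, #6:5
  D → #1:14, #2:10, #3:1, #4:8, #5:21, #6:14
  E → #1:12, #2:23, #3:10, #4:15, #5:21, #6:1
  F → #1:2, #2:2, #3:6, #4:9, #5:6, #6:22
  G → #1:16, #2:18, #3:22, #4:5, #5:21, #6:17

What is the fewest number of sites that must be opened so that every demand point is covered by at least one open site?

Coverage sets (demand points within 5 of each site):
  A: {#2}
  B: {}
  C: {#2, #5, #6}
  D: {#3}
  E: {#6}
  F: {#1, #2}
  G: {#4}
No 3 sites suffice: every size-3 union leaves at least one demand point uncovered.
But {C, D, F, G} covers everything, so the minimum is 4.

4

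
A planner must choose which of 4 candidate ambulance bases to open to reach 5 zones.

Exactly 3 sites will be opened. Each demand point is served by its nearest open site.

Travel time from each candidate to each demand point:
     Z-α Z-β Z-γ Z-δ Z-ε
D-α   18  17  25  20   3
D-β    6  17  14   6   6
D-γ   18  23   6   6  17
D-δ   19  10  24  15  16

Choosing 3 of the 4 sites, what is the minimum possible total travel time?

34

Open {D-β, D-γ, D-δ}.
  Z-α→D-β 6, Z-β→D-δ 10, Z-γ→D-γ 6, Z-δ→D-β 6, Z-ε→D-β 6  ⇒ total 34.
Compare {D-α, D-β, D-γ}: total 38.
Compare {D-α, D-β, D-δ}: total 39.
No size-3 selection does better; minimum is 34.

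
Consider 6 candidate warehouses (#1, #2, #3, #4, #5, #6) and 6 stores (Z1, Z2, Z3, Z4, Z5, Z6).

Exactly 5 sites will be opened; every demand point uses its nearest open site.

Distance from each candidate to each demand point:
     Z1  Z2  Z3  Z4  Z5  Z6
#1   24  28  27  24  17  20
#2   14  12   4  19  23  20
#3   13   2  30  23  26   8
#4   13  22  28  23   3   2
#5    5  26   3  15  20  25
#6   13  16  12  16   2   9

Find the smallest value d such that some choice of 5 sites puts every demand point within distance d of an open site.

15

Open {#1, #2, #3, #4, #5}.
  Farthest demand point is Z4 at distance 15 (to #5); all others are ≤ 15.
With {#1, #2, #3, #5, #6} the worst case is 15.
With {#1, #2, #4, #5, #6} the worst case is 15.
No size-5 selection achieves below 15.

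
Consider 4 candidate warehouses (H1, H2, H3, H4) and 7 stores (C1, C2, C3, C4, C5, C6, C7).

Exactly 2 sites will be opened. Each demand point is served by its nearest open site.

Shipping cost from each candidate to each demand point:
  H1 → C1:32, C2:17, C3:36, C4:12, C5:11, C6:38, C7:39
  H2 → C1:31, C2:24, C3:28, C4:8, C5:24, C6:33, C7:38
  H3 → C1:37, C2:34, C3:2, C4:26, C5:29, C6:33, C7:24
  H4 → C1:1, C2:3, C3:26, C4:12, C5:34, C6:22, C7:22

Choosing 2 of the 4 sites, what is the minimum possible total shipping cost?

Open {H3, H4}.
  C1→H4 1, C2→H4 3, C3→H3 2, C4→H4 12, C5→H3 29, C6→H4 22, C7→H4 22  ⇒ total 91.
Compare {H1, H4}: total 97.
Compare {H2, H4}: total 106.
No size-2 selection does better; minimum is 91.

91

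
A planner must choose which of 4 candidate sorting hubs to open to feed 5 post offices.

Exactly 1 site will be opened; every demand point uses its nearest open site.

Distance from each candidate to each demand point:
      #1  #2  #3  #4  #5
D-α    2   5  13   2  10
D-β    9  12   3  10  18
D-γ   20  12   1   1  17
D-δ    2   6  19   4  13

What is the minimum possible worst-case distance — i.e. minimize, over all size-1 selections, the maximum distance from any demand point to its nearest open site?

Open {D-α}.
  Farthest demand point is #3 at distance 13 (to D-α); all others are ≤ 13.
With {D-β} the worst case is 18.
With {D-δ} the worst case is 19.
No size-1 selection achieves below 13.

13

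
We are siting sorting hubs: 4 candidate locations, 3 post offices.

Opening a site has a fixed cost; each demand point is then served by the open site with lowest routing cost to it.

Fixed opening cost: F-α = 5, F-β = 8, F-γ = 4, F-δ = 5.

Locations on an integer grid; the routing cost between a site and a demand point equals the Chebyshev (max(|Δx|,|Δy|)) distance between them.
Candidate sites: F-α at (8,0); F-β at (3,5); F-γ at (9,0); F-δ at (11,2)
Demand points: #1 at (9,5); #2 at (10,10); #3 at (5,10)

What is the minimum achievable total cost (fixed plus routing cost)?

24

Open {F-δ}: assign each demand point to its cheapest open site.
  #1→F-δ 3, #2→F-δ 8, #3→F-δ 8
  routing cost 19, fixed 5 → total 24.
Compare {F-β}: routing cost 18 + fixed 8 = 26.
Compare {F-β, F-δ}: routing cost 15 + fixed 13 = 28.
Compare {F-γ, F-δ}: routing cost 19 + fixed 9 = 28.
All other subsets cost ≥ 26. Minimum total cost: 24.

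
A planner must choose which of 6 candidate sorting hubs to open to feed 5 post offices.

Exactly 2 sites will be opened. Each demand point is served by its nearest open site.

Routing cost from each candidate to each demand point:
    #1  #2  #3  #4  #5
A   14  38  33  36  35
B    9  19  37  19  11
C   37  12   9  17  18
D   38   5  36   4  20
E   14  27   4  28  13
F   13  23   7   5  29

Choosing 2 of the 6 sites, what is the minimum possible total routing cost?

Open {D, E}.
  #1→E 14, #2→D 5, #3→E 4, #4→D 4, #5→E 13  ⇒ total 40.
Compare {D, F}: total 49.
Compare {B, F}: total 51.
No size-2 selection does better; minimum is 40.

40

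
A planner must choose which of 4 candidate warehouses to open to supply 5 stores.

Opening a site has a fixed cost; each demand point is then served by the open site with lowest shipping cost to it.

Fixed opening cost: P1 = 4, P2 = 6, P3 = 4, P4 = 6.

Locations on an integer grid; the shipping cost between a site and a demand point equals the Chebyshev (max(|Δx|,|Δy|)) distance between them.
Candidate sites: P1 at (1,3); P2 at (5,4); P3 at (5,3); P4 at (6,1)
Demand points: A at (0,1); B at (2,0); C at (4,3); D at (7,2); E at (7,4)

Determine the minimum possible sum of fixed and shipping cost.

Open {P3}: assign each demand point to its cheapest open site.
  A→P3 5, B→P3 3, C→P3 1, D→P3 2, E→P3 2
  shipping cost 13, fixed 4 → total 17.
Compare {P1, P3}: shipping cost 10 + fixed 8 = 18.
Compare {P2}: shipping cost 14 + fixed 6 = 20.
Compare {P1, P2}: shipping cost 10 + fixed 10 = 20.
All other subsets cost ≥ 18. Minimum total cost: 17.

17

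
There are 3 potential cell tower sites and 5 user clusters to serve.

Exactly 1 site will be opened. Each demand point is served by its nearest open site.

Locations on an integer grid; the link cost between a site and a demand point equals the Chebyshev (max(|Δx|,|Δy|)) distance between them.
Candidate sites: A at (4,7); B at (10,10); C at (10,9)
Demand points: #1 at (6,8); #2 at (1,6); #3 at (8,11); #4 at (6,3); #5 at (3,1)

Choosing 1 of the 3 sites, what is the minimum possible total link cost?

19

Open {A}.
  #1→A 2, #2→A 3, #3→A 4, #4→A 4, #5→A 6  ⇒ total 19.
Compare {C}: total 29.
Compare {B}: total 31.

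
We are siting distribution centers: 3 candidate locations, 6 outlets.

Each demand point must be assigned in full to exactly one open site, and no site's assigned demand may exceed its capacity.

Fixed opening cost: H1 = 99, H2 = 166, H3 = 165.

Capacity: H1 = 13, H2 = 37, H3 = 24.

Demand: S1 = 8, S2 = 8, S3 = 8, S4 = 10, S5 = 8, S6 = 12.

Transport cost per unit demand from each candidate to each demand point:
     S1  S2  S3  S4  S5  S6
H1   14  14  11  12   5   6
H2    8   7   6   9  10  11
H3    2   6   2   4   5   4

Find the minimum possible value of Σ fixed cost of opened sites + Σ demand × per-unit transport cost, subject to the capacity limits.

667

Open {H2, H3}; cheapest assignment that respects the capacities:
  H2 (cap 37, load 32): S1, S2, S3, S5 — cost 8×8 + 8×7 + 8×6 + 8×10 = 248
  H3 (cap 24, load 22): S4, S6 — cost 10×4 + 12×4 = 88
  Shipping 336, fixed 331 → total 667.
  Any other capacity-feasible assignment to {H2, H3} ships for at least 336.
Compare {H1, H2, H3}: its best feasible assignment gives total 720.
Every other set of open sites that can feasibly serve all demand totals ≥ 720 even under its best assignment. Minimum: 667.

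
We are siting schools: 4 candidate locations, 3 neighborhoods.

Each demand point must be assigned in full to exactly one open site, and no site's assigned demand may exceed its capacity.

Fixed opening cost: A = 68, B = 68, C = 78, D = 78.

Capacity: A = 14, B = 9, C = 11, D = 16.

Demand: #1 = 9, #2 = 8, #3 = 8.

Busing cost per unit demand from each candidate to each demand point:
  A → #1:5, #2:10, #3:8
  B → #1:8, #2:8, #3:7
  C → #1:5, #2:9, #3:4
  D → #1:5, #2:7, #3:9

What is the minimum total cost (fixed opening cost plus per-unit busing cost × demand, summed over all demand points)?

319

Open {A, D}; cheapest assignment that respects the capacities:
  A (cap 14, load 9): #1 — cost 9×5 = 45
  D (cap 16, load 16): #2, #3 — cost 8×7 + 8×9 = 128
  Shipping 173, fixed 146 → total 319.
  Any other capacity-feasible assignment to {A, D} ships for at least 173.
Compare {C, D}: its best feasible assignment gives total 329.
Compare {B, D}: its best feasible assignment gives total 346.
Every other set of open sites that can feasibly serve all demand totals ≥ 329 even under its best assignment. Minimum: 319.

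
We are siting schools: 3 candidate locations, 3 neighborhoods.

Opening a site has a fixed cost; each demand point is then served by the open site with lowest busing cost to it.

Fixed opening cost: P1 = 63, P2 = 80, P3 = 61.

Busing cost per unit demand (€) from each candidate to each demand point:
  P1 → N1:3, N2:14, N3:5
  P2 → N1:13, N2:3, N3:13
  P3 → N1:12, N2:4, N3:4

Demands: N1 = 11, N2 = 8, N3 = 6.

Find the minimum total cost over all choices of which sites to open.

Open {P1, P3}: assign each demand point to its cheapest open site.
  N1→P1 11×3=33, N2→P3 8×4=32, N3→P3 6×4=24
  busing cost 89, fixed 124 → total 213.
Compare {P1, P2}: busing cost 87 + fixed 143 = 230.
Compare {P1}: busing cost 175 + fixed 63 = 238.
Compare {P3}: busing cost 188 + fixed 61 = 249.
All other subsets cost ≥ 230. Minimum total cost: 213.

213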